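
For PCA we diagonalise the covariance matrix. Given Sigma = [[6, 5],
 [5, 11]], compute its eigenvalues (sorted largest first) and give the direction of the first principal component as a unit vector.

Step 1 — characteristic polynomial of 2×2 Sigma:
  det(Sigma - λI) = λ² - trace · λ + det = 0.
  trace = 6 + 11 = 17, det = 6·11 - (5)² = 41.
Step 2 — discriminant:
  Δ = trace² - 4·det = 289 - 164 = 125.
Step 3 — eigenvalues:
  λ = (trace ± √Δ)/2 = (17 ± 11.1803)/2,
  λ_1 = 14.0902,  λ_2 = 2.9098.

Step 4 — unit eigenvector for λ_1: solve (Sigma - λ_1 I)v = 0. First row:
  (6 - 14.0902)·v_x + (5)·v_y = 0, i.e. (-8.0902)·v_x + (5)·v_y = 0,
  so v ∝ (b, λ_1 - a) = (5, 8.0902) = u.
  ||u|| = √((5)² + (8.0902)²) = √(90.4508) ≈ 9.5106,
  v_1 = u/||u|| ≈ (0.5257, 0.8507) (||v_1|| = 1).

λ_1 = 14.0902,  λ_2 = 2.9098;  v_1 ≈ (0.5257, 0.8507)


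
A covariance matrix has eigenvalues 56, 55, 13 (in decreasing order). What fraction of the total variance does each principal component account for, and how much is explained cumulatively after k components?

Step 1 — total variance = trace(Sigma) = Σ λ_i = 56 + 55 + 13 = 124.

Step 2 — fraction explained by component i = λ_i / Σ λ:
  PC1: 56/124 = 0.4516
  PC2: 55/124 = 0.4435
  PC3: 13/124 = 0.1048

Step 3 — cumulative fraction after k components = (λ_1 + ... + λ_k) / Σ λ:
  k = 1: 56/124 = 0.4516
  k = 2: (56 + 55)/124 = 111/124 = 0.8952
  k = 3: (56 + 55 + 13)/124 = 124/124 = 1

Summary (fraction, with percent):

explained: PC1 0.4516 (45.16%), PC2 0.4435 (44.35%), PC3 0.1048 (10.48%);  cumulative: 0.4516, 0.8952, 1


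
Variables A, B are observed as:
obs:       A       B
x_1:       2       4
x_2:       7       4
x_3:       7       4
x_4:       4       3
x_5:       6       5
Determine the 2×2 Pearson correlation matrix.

Step 1 — column means:
  mean(A) = (2 + 7 + 7 + 4 + 6) / 5 = 26/5 = 5.2
  mean(B) = (4 + 4 + 4 + 3 + 5) / 5 = 20/5 = 4

Step 2 — sample variances and covariances s[i,j] = (1/(n-1)) · Σ_k (x_{k,i} - mean_i) · (x_{k,j} - mean_j), with n-1 = 4:
  s[A,A] = ((-3.2)·(-3.2) + (1.8)·(1.8) + (1.8)·(1.8) + (-1.2)·(-1.2) + (0.8)·(0.8)) / 4 = 18.8/4 = 4.7
  s[A,B] = ((-3.2)·(0) + (1.8)·(0) + (1.8)·(0) + (-1.2)·(-1) + (0.8)·(1)) / 4 = 2/4 = 0.5
  s[B,B] = ((0)·(0) + (0)·(0) + (0)·(0) + (-1)·(-1) + (1)·(1)) / 4 = 2/4 = 0.5
  Sample standard deviations s_i = √(s[i,i]):
  s(A) = √(4.7) = 2.1679
  s(B) = √(0.5) = 0.7071

Step 3 — r_{ij} = s_{ij} / (s_i · s_j):
  r[A,A] = 1 (diagonal).
  r[A,B] = 0.5 / (2.1679 · 0.7071) = 0.5 / 1.533 = 0.3262
  r[B,B] = 1 (diagonal).

R is symmetric with unit diagonal. Assembling:

R = [[1, 0.3262],
 [0.3262, 1]]


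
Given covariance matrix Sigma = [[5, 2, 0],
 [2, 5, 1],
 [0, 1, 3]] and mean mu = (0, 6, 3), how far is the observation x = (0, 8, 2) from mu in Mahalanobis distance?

Step 1 — centre the observation: (x - mu) = (0, 2, -1).

Step 2 — invert Sigma (cofactor / det for 3×3, or solve directly):
  Sigma^{-1} = [[0.2414, -0.1034, 0.0345],
 [-0.1034, 0.2586, -0.0862],
 [0.0345, -0.0862, 0.3621]].

Step 3 — form the quadratic (x - mu)^T · Sigma^{-1} · (x - mu):
  Sigma^{-1} · (x - mu) = (-0.2414, 0.6034, -0.5345).
  (x - mu)^T · [Sigma^{-1} · (x - mu)] = (0)·(-0.2414) + (2)·(0.6034) + (-1)·(-0.5345) = 1.7414.

Step 4 — take square root: d = √(1.7414) ≈ 1.3196.

d(x, mu) = √(1.7414) ≈ 1.3196


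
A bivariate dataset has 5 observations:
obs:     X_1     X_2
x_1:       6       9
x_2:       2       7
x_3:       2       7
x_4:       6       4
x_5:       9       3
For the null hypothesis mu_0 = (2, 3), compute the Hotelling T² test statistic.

Step 1 — sample mean vector:
  mean(X_1) = (6 + 2 + 2 + 6 + 9) / 5 = 25/5 = 5
  mean(X_2) = (9 + 7 + 7 + 4 + 3) / 5 = 30/5 = 6
  x̄ = (5, 6),  deviation x̄ - mu_0 = (5, 6) - (2, 3) = (3, 3).

Step 2 — sample covariance matrix, S[i,j] = (1/(n-1)) · Σ_k (x_{k,i} - mean_i) · (x_{k,j} - mean_j), divisor n-1 = 4:
  S[X_1,X_1] = ((1)·(1) + (-3)·(-3) + (-3)·(-3) + (1)·(1) + (4)·(4)) / 4 = 36/4 = 9
  S[X_1,X_2] = ((1)·(3) + (-3)·(1) + (-3)·(1) + (1)·(-2) + (4)·(-3)) / 4 = -17/4 = -4.25
  S[X_2,X_2] = ((3)·(3) + (1)·(1) + (1)·(1) + (-2)·(-2) + (-3)·(-3)) / 4 = 24/4 = 6
  S = [[9, -4.25],
 [-4.25, 6]].

Step 3 — invert S. det(S) = 9·6 - (-4.25)² = 35.9375.
  S^{-1} = (1/det) · [[d, -b], [-b, a]] = [[0.167, 0.1183],
 [0.1183, 0.2504]].

Step 4 — quadratic form (x̄ - mu_0)^T · S^{-1} · (x̄ - mu_0):
  S^{-1} · (x̄ - mu_0) = (0.8557, 1.1061),
  (x̄ - mu_0)^T · [...] = (3)·(0.8557) + (3)·(1.1061) = 5.8852.

Step 5 — scale by n: T² = 5 · 5.8852 = 29.4261.

T² ≈ 29.4261


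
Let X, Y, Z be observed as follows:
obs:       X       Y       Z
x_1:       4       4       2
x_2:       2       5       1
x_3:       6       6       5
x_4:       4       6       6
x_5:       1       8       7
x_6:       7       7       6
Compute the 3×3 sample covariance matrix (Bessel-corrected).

Step 1 — column means:
  mean(X) = (4 + 2 + 6 + 4 + 1 + 7) / 6 = 24/6 = 4
  mean(Y) = (4 + 5 + 6 + 6 + 8 + 7) / 6 = 36/6 = 6
  mean(Z) = (2 + 1 + 5 + 6 + 7 + 6) / 6 = 27/6 = 4.5

Step 2 — sample covariance S[i,j] = (1/(n-1)) · Σ_k (x_{k,i} - mean_i) · (x_{k,j} - mean_j), with n-1 = 5.
  S[X,X] = ((0)·(0) + (-2)·(-2) + (2)·(2) + (0)·(0) + (-3)·(-3) + (3)·(3)) / 5 = 26/5 = 5.2
  S[X,Y] = ((0)·(-2) + (-2)·(-1) + (2)·(0) + (0)·(0) + (-3)·(2) + (3)·(1)) / 5 = -1/5 = -0.2
  S[X,Z] = ((0)·(-2.5) + (-2)·(-3.5) + (2)·(0.5) + (0)·(1.5) + (-3)·(2.5) + (3)·(1.5)) / 5 = 5/5 = 1
  S[Y,Y] = ((-2)·(-2) + (-1)·(-1) + (0)·(0) + (0)·(0) + (2)·(2) + (1)·(1)) / 5 = 10/5 = 2
  S[Y,Z] = ((-2)·(-2.5) + (-1)·(-3.5) + (0)·(0.5) + (0)·(1.5) + (2)·(2.5) + (1)·(1.5)) / 5 = 15/5 = 3
  S[Z,Z] = ((-2.5)·(-2.5) + (-3.5)·(-3.5) + (0.5)·(0.5) + (1.5)·(1.5) + (2.5)·(2.5) + (1.5)·(1.5)) / 5 = 29.5/5 = 5.9

S is symmetric (S[j,i] = S[i,j]). Assembling:

S = [[5.2, -0.2, 1],
 [-0.2, 2, 3],
 [1, 3, 5.9]]


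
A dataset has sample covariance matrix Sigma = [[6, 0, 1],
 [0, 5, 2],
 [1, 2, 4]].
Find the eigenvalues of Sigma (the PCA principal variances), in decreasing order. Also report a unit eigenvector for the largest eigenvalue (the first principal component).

Step 1 — characteristic polynomial p(λ) = det(λI - Sigma) = λ³ - tr·λ² + c_1·λ - det, where tr = trace, c_1 = sum of the principal 2×2 minors, det = det(Sigma):
  tr = 6 + 5 + 4 = 15,
  c_1 = (6·5 - (0)²) + (6·4 - (1)²) + (5·4 - (2)²) = 30 + 23 + 16 = 69,
  det = 6·(5·4 - (2)²) - (0)·((0)·4 - (2)·(1)) + (1)·((0)·(2) - 5·(1)) = 6·(16) - (0)·(-2) + (1)·(-5) = 91.
  So p(λ) = λ³ - 15λ² + 69λ - 91.
Step 2 — look for an integer root (rational root theorem: any rational root is an integer divisor of 91). Testing λ = 7:
  p(7) = 343 - 735 + 483 - 91 = 0  ✓
  Dividing out (λ - 7): p(λ) = (λ - 7)(λ² - 8λ + 13).
Step 3 — remaining eigenvalues from the quadratic λ² - 8λ + 13 = 0:
  Δ = 8² - 4·13 = 64 - 52 = 12,  λ = (8 ± √12)/2 = (8 ± 3.4641)/2 ≈ 5.7321 or 2.2679.
  Sorted: λ_1 = 7,  λ_2 = 5.7321,  λ_3 = 2.2679  (check: sum = 15 = tr ✓).

Step 4 — unit eigenvector for λ_1 = 7: v spans the null space of (Sigma - λ_1 I), whose rows are
  r_1 = (-1, 0, 1),  r_2 = (0, -2, 2),  r_3 = (1, 2, -3).
  v is orthogonal to every row, so take v ∝ r_1 × r_2 = ((0)·(2) - (1)·(-2), (1)·(0) - (-1)·(2), (-1)·(-2) - (0)·(0)) = (2, 2, 2).
  Rescale (divide by 2): u = (1, 1, 1).
  ||u|| = √((1)² + (1)² + (1)²) = √(3) ≈ 1.7321,  v_1 = u/||u|| ≈ (0.5774, 0.5774, 0.5774) (||v_1|| = 1).

λ_1 = 7,  λ_2 = 5.7321,  λ_3 = 2.2679;  v_1 ≈ (0.5774, 0.5774, 0.5774)


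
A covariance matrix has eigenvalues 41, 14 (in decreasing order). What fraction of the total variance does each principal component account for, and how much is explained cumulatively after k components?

Step 1 — total variance = trace(Sigma) = Σ λ_i = 41 + 14 = 55.

Step 2 — fraction explained by component i = λ_i / Σ λ:
  PC1: 41/55 = 0.7455
  PC2: 14/55 = 0.2545

Step 3 — cumulative fraction after k components = (λ_1 + ... + λ_k) / Σ λ:
  k = 1: 41/55 = 0.7455
  k = 2: (41 + 14)/55 = 55/55 = 1

Summary (fraction, with percent):

explained: PC1 0.7455 (74.55%), PC2 0.2545 (25.45%);  cumulative: 0.7455, 1


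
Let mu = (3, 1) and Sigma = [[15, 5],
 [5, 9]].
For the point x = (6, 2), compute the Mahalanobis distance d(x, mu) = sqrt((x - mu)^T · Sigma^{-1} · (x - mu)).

Step 1 — centre the observation: (x - mu) = (3, 1).

Step 2 — invert Sigma. det(Sigma) = 15·9 - (5)² = 110.
  Sigma^{-1} = (1/det) · [[d, -b], [-b, a]] = [[0.0818, -0.0455],
 [-0.0455, 0.1364]].

Step 3 — form the quadratic (x - mu)^T · Sigma^{-1} · (x - mu):
  Sigma^{-1} · (x - mu) = (0.2, 0).
  (x - mu)^T · [Sigma^{-1} · (x - mu)] = (3)·(0.2) + (1)·(0) = 0.6.

Step 4 — take square root: d = √(0.6) ≈ 0.7746.

d(x, mu) = √(0.6) ≈ 0.7746


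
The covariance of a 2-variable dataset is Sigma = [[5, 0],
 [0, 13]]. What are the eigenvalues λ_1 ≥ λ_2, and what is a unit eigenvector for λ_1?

Step 1 — characteristic polynomial of 2×2 Sigma:
  det(Sigma - λI) = λ² - trace · λ + det = 0.
  trace = 5 + 13 = 18, det = 5·13 - (0)² = 65.
Step 2 — discriminant:
  Δ = trace² - 4·det = 324 - 260 = 64.
Step 3 — eigenvalues:
  λ = (trace ± √Δ)/2 = (18 ± 8)/2,
  λ_1 = 13,  λ_2 = 5.

Step 4 — unit eigenvector for λ_1: Sigma is diagonal, so its eigenvectors are the coordinate axes. λ_1 = 13 is the diagonal entry on the second coordinate axis, hence
  v_1 = (0, 1) (||v_1|| = 1).

λ_1 = 13,  λ_2 = 5;  v_1 ≈ (0, 1)


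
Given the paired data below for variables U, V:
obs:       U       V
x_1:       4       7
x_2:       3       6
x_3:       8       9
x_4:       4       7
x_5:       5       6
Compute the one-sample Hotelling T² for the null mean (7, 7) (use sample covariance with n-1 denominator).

Step 1 — sample mean vector:
  mean(U) = (4 + 3 + 8 + 4 + 5) / 5 = 24/5 = 4.8
  mean(V) = (7 + 6 + 9 + 7 + 6) / 5 = 35/5 = 7
  x̄ = (4.8, 7),  deviation x̄ - mu_0 = (4.8, 7) - (7, 7) = (-2.2, 0).

Step 2 — sample covariance matrix, S[i,j] = (1/(n-1)) · Σ_k (x_{k,i} - mean_i) · (x_{k,j} - mean_j), divisor n-1 = 4:
  S[U,U] = ((-0.8)·(-0.8) + (-1.8)·(-1.8) + (3.2)·(3.2) + (-0.8)·(-0.8) + (0.2)·(0.2)) / 4 = 14.8/4 = 3.7
  S[U,V] = ((-0.8)·(0) + (-1.8)·(-1) + (3.2)·(2) + (-0.8)·(0) + (0.2)·(-1)) / 4 = 8/4 = 2
  S[V,V] = ((0)·(0) + (-1)·(-1) + (2)·(2) + (0)·(0) + (-1)·(-1)) / 4 = 6/4 = 1.5
  S = [[3.7, 2],
 [2, 1.5]].

Step 3 — invert S. det(S) = 3.7·1.5 - (2)² = 1.55.
  S^{-1} = (1/det) · [[d, -b], [-b, a]] = [[0.9677, -1.2903],
 [-1.2903, 2.3871]].

Step 4 — quadratic form (x̄ - mu_0)^T · S^{-1} · (x̄ - mu_0):
  S^{-1} · (x̄ - mu_0) = (-2.129, 2.8387),
  (x̄ - mu_0)^T · [...] = (-2.2)·(-2.129) + (0)·(2.8387) = 4.6839.

Step 5 — scale by n: T² = 5 · 4.6839 = 23.4194.

T² ≈ 23.4194


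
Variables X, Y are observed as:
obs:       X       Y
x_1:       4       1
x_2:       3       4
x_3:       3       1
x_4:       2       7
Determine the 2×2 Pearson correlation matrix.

Step 1 — column means:
  mean(X) = (4 + 3 + 3 + 2) / 4 = 12/4 = 3
  mean(Y) = (1 + 4 + 1 + 7) / 4 = 13/4 = 3.25

Step 2 — sample variances and covariances s[i,j] = (1/(n-1)) · Σ_k (x_{k,i} - mean_i) · (x_{k,j} - mean_j), with n-1 = 3:
  s[X,X] = ((1)·(1) + (0)·(0) + (0)·(0) + (-1)·(-1)) / 3 = 2/3 = 0.6667
  s[X,Y] = ((1)·(-2.25) + (0)·(0.75) + (0)·(-2.25) + (-1)·(3.75)) / 3 = -6/3 = -2
  s[Y,Y] = ((-2.25)·(-2.25) + (0.75)·(0.75) + (-2.25)·(-2.25) + (3.75)·(3.75)) / 3 = 24.75/3 = 8.25
  Sample standard deviations s_i = √(s[i,i]):
  s(X) = √(0.6667) = 0.8165
  s(Y) = √(8.25) = 2.8723

Step 3 — r_{ij} = s_{ij} / (s_i · s_j):
  r[X,X] = 1 (diagonal).
  r[X,Y] = -2 / (0.8165 · 2.8723) = -2 / 2.3452 = -0.8528
  r[Y,Y] = 1 (diagonal).

R is symmetric with unit diagonal. Assembling:

R = [[1, -0.8528],
 [-0.8528, 1]]


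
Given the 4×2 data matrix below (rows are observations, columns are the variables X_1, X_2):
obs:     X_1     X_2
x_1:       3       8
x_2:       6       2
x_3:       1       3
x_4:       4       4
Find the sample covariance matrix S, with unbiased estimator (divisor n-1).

Step 1 — column means:
  mean(X_1) = (3 + 6 + 1 + 4) / 4 = 14/4 = 3.5
  mean(X_2) = (8 + 2 + 3 + 4) / 4 = 17/4 = 4.25

Step 2 — sample covariance S[i,j] = (1/(n-1)) · Σ_k (x_{k,i} - mean_i) · (x_{k,j} - mean_j), with n-1 = 3.
  S[X_1,X_1] = ((-0.5)·(-0.5) + (2.5)·(2.5) + (-2.5)·(-2.5) + (0.5)·(0.5)) / 3 = 13/3 = 4.3333
  S[X_1,X_2] = ((-0.5)·(3.75) + (2.5)·(-2.25) + (-2.5)·(-1.25) + (0.5)·(-0.25)) / 3 = -4.5/3 = -1.5
  S[X_2,X_2] = ((3.75)·(3.75) + (-2.25)·(-2.25) + (-1.25)·(-1.25) + (-0.25)·(-0.25)) / 3 = 20.75/3 = 6.9167

S is symmetric (S[j,i] = S[i,j]). Assembling:

S = [[4.3333, -1.5],
 [-1.5, 6.9167]]


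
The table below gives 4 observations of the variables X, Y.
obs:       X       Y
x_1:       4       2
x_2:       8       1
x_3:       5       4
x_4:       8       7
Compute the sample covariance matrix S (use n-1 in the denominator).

Step 1 — column means:
  mean(X) = (4 + 8 + 5 + 8) / 4 = 25/4 = 6.25
  mean(Y) = (2 + 1 + 4 + 7) / 4 = 14/4 = 3.5

Step 2 — sample covariance S[i,j] = (1/(n-1)) · Σ_k (x_{k,i} - mean_i) · (x_{k,j} - mean_j), with n-1 = 3.
  S[X,X] = ((-2.25)·(-2.25) + (1.75)·(1.75) + (-1.25)·(-1.25) + (1.75)·(1.75)) / 3 = 12.75/3 = 4.25
  S[X,Y] = ((-2.25)·(-1.5) + (1.75)·(-2.5) + (-1.25)·(0.5) + (1.75)·(3.5)) / 3 = 4.5/3 = 1.5
  S[Y,Y] = ((-1.5)·(-1.5) + (-2.5)·(-2.5) + (0.5)·(0.5) + (3.5)·(3.5)) / 3 = 21/3 = 7

S is symmetric (S[j,i] = S[i,j]). Assembling:

S = [[4.25, 1.5],
 [1.5, 7]]


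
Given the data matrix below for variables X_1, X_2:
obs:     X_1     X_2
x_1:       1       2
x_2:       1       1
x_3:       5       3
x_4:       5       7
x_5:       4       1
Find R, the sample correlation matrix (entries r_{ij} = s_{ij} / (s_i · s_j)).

Step 1 — column means:
  mean(X_1) = (1 + 1 + 5 + 5 + 4) / 5 = 16/5 = 3.2
  mean(X_2) = (2 + 1 + 3 + 7 + 1) / 5 = 14/5 = 2.8

Step 2 — sample variances and covariances s[i,j] = (1/(n-1)) · Σ_k (x_{k,i} - mean_i) · (x_{k,j} - mean_j), with n-1 = 4:
  s[X_1,X_1] = ((-2.2)·(-2.2) + (-2.2)·(-2.2) + (1.8)·(1.8) + (1.8)·(1.8) + (0.8)·(0.8)) / 4 = 16.8/4 = 4.2
  s[X_1,X_2] = ((-2.2)·(-0.8) + (-2.2)·(-1.8) + (1.8)·(0.2) + (1.8)·(4.2) + (0.8)·(-1.8)) / 4 = 12.2/4 = 3.05
  s[X_2,X_2] = ((-0.8)·(-0.8) + (-1.8)·(-1.8) + (0.2)·(0.2) + (4.2)·(4.2) + (-1.8)·(-1.8)) / 4 = 24.8/4 = 6.2
  Sample standard deviations s_i = √(s[i,i]):
  s(X_1) = √(4.2) = 2.0494
  s(X_2) = √(6.2) = 2.49

Step 3 — r_{ij} = s_{ij} / (s_i · s_j):
  r[X_1,X_1] = 1 (diagonal).
  r[X_1,X_2] = 3.05 / (2.0494 · 2.49) = 3.05 / 5.1029 = 0.5977
  r[X_2,X_2] = 1 (diagonal).

R is symmetric with unit diagonal. Assembling:

R = [[1, 0.5977],
 [0.5977, 1]]


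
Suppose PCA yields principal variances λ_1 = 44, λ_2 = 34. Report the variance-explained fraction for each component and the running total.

Step 1 — total variance = trace(Sigma) = Σ λ_i = 44 + 34 = 78.

Step 2 — fraction explained by component i = λ_i / Σ λ:
  PC1: 44/78 = 0.5641
  PC2: 34/78 = 0.4359

Step 3 — cumulative fraction after k components = (λ_1 + ... + λ_k) / Σ λ:
  k = 1: 44/78 = 0.5641
  k = 2: (44 + 34)/78 = 78/78 = 1

Summary (fraction, with percent):

explained: PC1 0.5641 (56.41%), PC2 0.4359 (43.59%);  cumulative: 0.5641, 1


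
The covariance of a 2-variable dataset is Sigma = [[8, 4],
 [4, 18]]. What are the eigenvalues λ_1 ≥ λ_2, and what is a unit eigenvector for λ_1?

Step 1 — characteristic polynomial of 2×2 Sigma:
  det(Sigma - λI) = λ² - trace · λ + det = 0.
  trace = 8 + 18 = 26, det = 8·18 - (4)² = 128.
Step 2 — discriminant:
  Δ = trace² - 4·det = 676 - 512 = 164.
Step 3 — eigenvalues:
  λ = (trace ± √Δ)/2 = (26 ± 12.8062)/2,
  λ_1 = 19.4031,  λ_2 = 6.5969.

Step 4 — unit eigenvector for λ_1: solve (Sigma - λ_1 I)v = 0. First row:
  (8 - 19.4031)·v_x + (4)·v_y = 0, i.e. (-11.4031)·v_x + (4)·v_y = 0,
  so v ∝ (b, λ_1 - a) = (4, 11.4031) = u.
  ||u|| = √((4)² + (11.4031)²) = √(146.0312) ≈ 12.0843,
  v_1 = u/||u|| ≈ (0.331, 0.9436) (||v_1|| = 1).

λ_1 = 19.4031,  λ_2 = 6.5969;  v_1 ≈ (0.331, 0.9436)


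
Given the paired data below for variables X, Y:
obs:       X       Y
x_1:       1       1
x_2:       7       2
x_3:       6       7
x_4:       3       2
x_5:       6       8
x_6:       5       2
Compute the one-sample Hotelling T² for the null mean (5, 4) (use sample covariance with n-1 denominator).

Step 1 — sample mean vector:
  mean(X) = (1 + 7 + 6 + 3 + 6 + 5) / 6 = 28/6 = 4.6667
  mean(Y) = (1 + 2 + 7 + 2 + 8 + 2) / 6 = 22/6 = 3.6667
  x̄ = (4.6667, 3.6667),  deviation x̄ - mu_0 = (4.6667, 3.6667) - (5, 4) = (-0.3333, -0.3333).

Step 2 — sample covariance matrix, S[i,j] = (1/(n-1)) · Σ_k (x_{k,i} - mean_i) · (x_{k,j} - mean_j), divisor n-1 = 5:
  S[X,X] = ((-3.6667)·(-3.6667) + (2.3333)·(2.3333) + (1.3333)·(1.3333) + (-1.6667)·(-1.6667) + (1.3333)·(1.3333) + (0.3333)·(0.3333)) / 5 = 25.3333/5 = 5.0667
  S[X,Y] = ((-3.6667)·(-2.6667) + (2.3333)·(-1.6667) + (1.3333)·(3.3333) + (-1.6667)·(-1.6667) + (1.3333)·(4.3333) + (0.3333)·(-1.6667)) / 5 = 18.3333/5 = 3.6667
  S[Y,Y] = ((-2.6667)·(-2.6667) + (-1.6667)·(-1.6667) + (3.3333)·(3.3333) + (-1.6667)·(-1.6667) + (4.3333)·(4.3333) + (-1.6667)·(-1.6667)) / 5 = 45.3333/5 = 9.0667
  S = [[5.0667, 3.6667],
 [3.6667, 9.0667]].

Step 3 — invert S. det(S) = 5.0667·9.0667 - (3.6667)² = 32.4933.
  S^{-1} = (1/det) · [[d, -b], [-b, a]] = [[0.279, -0.1128],
 [-0.1128, 0.1559]].

Step 4 — quadratic form (x̄ - mu_0)^T · S^{-1} · (x̄ - mu_0):
  S^{-1} · (x̄ - mu_0) = (-0.0554, -0.0144),
  (x̄ - mu_0)^T · [...] = (-0.3333)·(-0.0554) + (-0.3333)·(-0.0144) = 0.0233.

Step 5 — scale by n: T² = 6 · 0.0233 = 0.1395.

T² ≈ 0.1395


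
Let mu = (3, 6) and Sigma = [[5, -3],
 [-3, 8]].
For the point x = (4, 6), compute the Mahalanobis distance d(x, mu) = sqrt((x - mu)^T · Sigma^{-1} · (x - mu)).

Step 1 — centre the observation: (x - mu) = (1, 0).

Step 2 — invert Sigma. det(Sigma) = 5·8 - (-3)² = 31.
  Sigma^{-1} = (1/det) · [[d, -b], [-b, a]] = [[0.2581, 0.0968],
 [0.0968, 0.1613]].

Step 3 — form the quadratic (x - mu)^T · Sigma^{-1} · (x - mu):
  Sigma^{-1} · (x - mu) = (0.2581, 0.0968).
  (x - mu)^T · [Sigma^{-1} · (x - mu)] = (1)·(0.2581) + (0)·(0.0968) = 0.2581.

Step 4 — take square root: d = √(0.2581) ≈ 0.508.

d(x, mu) = √(0.2581) ≈ 0.508


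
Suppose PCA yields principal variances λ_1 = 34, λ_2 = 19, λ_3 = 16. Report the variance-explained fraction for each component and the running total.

Step 1 — total variance = trace(Sigma) = Σ λ_i = 34 + 19 + 16 = 69.

Step 2 — fraction explained by component i = λ_i / Σ λ:
  PC1: 34/69 = 0.4928
  PC2: 19/69 = 0.2754
  PC3: 16/69 = 0.2319

Step 3 — cumulative fraction after k components = (λ_1 + ... + λ_k) / Σ λ:
  k = 1: 34/69 = 0.4928
  k = 2: (34 + 19)/69 = 53/69 = 0.7681
  k = 3: (34 + 19 + 16)/69 = 69/69 = 1

Summary (fraction, with percent):

explained: PC1 0.4928 (49.28%), PC2 0.2754 (27.54%), PC3 0.2319 (23.19%);  cumulative: 0.4928, 0.7681, 1


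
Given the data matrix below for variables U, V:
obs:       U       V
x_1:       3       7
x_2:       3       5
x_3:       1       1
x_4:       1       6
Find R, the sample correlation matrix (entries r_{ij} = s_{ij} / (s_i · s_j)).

Step 1 — column means:
  mean(U) = (3 + 3 + 1 + 1) / 4 = 8/4 = 2
  mean(V) = (7 + 5 + 1 + 6) / 4 = 19/4 = 4.75

Step 2 — sample variances and covariances s[i,j] = (1/(n-1)) · Σ_k (x_{k,i} - mean_i) · (x_{k,j} - mean_j), with n-1 = 3:
  s[U,U] = ((1)·(1) + (1)·(1) + (-1)·(-1) + (-1)·(-1)) / 3 = 4/3 = 1.3333
  s[U,V] = ((1)·(2.25) + (1)·(0.25) + (-1)·(-3.75) + (-1)·(1.25)) / 3 = 5/3 = 1.6667
  s[V,V] = ((2.25)·(2.25) + (0.25)·(0.25) + (-3.75)·(-3.75) + (1.25)·(1.25)) / 3 = 20.75/3 = 6.9167
  Sample standard deviations s_i = √(s[i,i]):
  s(U) = √(1.3333) = 1.1547
  s(V) = √(6.9167) = 2.63

Step 3 — r_{ij} = s_{ij} / (s_i · s_j):
  r[U,U] = 1 (diagonal).
  r[U,V] = 1.6667 / (1.1547 · 2.63) = 1.6667 / 3.0368 = 0.5488
  r[V,V] = 1 (diagonal).

R is symmetric with unit diagonal. Assembling:

R = [[1, 0.5488],
 [0.5488, 1]]


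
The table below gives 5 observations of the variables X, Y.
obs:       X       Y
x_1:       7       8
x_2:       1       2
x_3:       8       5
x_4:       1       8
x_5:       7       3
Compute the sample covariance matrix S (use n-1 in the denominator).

Step 1 — column means:
  mean(X) = (7 + 1 + 8 + 1 + 7) / 5 = 24/5 = 4.8
  mean(Y) = (8 + 2 + 5 + 8 + 3) / 5 = 26/5 = 5.2

Step 2 — sample covariance S[i,j] = (1/(n-1)) · Σ_k (x_{k,i} - mean_i) · (x_{k,j} - mean_j), with n-1 = 4.
  S[X,X] = ((2.2)·(2.2) + (-3.8)·(-3.8) + (3.2)·(3.2) + (-3.8)·(-3.8) + (2.2)·(2.2)) / 4 = 48.8/4 = 12.2
  S[X,Y] = ((2.2)·(2.8) + (-3.8)·(-3.2) + (3.2)·(-0.2) + (-3.8)·(2.8) + (2.2)·(-2.2)) / 4 = 2.2/4 = 0.55
  S[Y,Y] = ((2.8)·(2.8) + (-3.2)·(-3.2) + (-0.2)·(-0.2) + (2.8)·(2.8) + (-2.2)·(-2.2)) / 4 = 30.8/4 = 7.7

S is symmetric (S[j,i] = S[i,j]). Assembling:

S = [[12.2, 0.55],
 [0.55, 7.7]]


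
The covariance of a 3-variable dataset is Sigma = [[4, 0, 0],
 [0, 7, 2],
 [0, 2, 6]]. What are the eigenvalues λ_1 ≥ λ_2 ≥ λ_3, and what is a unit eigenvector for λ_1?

Step 1 — characteristic polynomial p(λ) = det(λI - Sigma) = λ³ - tr·λ² + c_1·λ - det, where tr = trace, c_1 = sum of the principal 2×2 minors, det = det(Sigma):
  tr = 4 + 7 + 6 = 17,
  c_1 = (4·7 - (0)²) + (4·6 - (0)²) + (7·6 - (2)²) = 28 + 24 + 38 = 90,
  det = 4·(7·6 - (2)²) - (0)·((0)·6 - (2)·(0)) + (0)·((0)·(2) - 7·(0)) = 4·(38) - (0)·(0) + (0)·(0) = 152.
  So p(λ) = λ³ - 17λ² + 90λ - 152.
Step 2 — look for an integer root (rational root theorem: any rational root is an integer divisor of 152). Testing λ = 4:
  p(4) = 64 - 272 + 360 - 152 = 0  ✓
  Dividing out (λ - 4): p(λ) = (λ - 4)(λ² - 13λ + 38).
Step 3 — remaining eigenvalues from the quadratic λ² - 13λ + 38 = 0:
  Δ = 13² - 4·38 = 169 - 152 = 17,  λ = (13 ± √17)/2 = (13 ± 4.1231)/2 ≈ 8.5616 or 4.4384.
  Sorted: λ_1 = 8.5616,  λ_2 = 4.4384,  λ_3 = 4  (check: sum = 17 = tr ✓).

Step 4 — unit eigenvector for λ_1 ≈ 8.5616: v spans the null space of (Sigma - λ_1 I), whose rows are
  r_1 = (-4.5616, 0, 0),  r_2 = (0, -1.5616, 2),  r_3 = (0, 2, -2.5616).
  v is orthogonal to every row, so take v ∝ r_1 × r_2 = ((0)·(2) - (0)·(-1.5616), (0)·(0) - (-4.5616)·(2), (-4.5616)·(-1.5616) - (0)·(0)) ≈ (0, 9.1231, 7.1231).
  Let u = (0, 9.1231, 7.1231).
  ||u|| = √((0)² + (9.1231)² + (7.1231)²) = √(133.9697) ≈ 11.5745,  v_1 = u/||u|| ≈ (0, 0.7882, 0.6154) (||v_1|| = 1).

λ_1 = 8.5616,  λ_2 = 4.4384,  λ_3 = 4;  v_1 ≈ (0, 0.7882, 0.6154)


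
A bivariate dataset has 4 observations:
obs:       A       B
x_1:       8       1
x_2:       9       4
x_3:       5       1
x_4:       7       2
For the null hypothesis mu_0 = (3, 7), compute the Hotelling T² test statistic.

Step 1 — sample mean vector:
  mean(A) = (8 + 9 + 5 + 7) / 4 = 29/4 = 7.25
  mean(B) = (1 + 4 + 1 + 2) / 4 = 8/4 = 2
  x̄ = (7.25, 2),  deviation x̄ - mu_0 = (7.25, 2) - (3, 7) = (4.25, -5).

Step 2 — sample covariance matrix, S[i,j] = (1/(n-1)) · Σ_k (x_{k,i} - mean_i) · (x_{k,j} - mean_j), divisor n-1 = 3:
  S[A,A] = ((0.75)·(0.75) + (1.75)·(1.75) + (-2.25)·(-2.25) + (-0.25)·(-0.25)) / 3 = 8.75/3 = 2.9167
  S[A,B] = ((0.75)·(-1) + (1.75)·(2) + (-2.25)·(-1) + (-0.25)·(0)) / 3 = 5/3 = 1.6667
  S[B,B] = ((-1)·(-1) + (2)·(2) + (-1)·(-1) + (0)·(0)) / 3 = 6/3 = 2
  S = [[2.9167, 1.6667],
 [1.6667, 2]].

Step 3 — invert S. det(S) = 2.9167·2 - (1.6667)² = 3.0556.
  S^{-1} = (1/det) · [[d, -b], [-b, a]] = [[0.6545, -0.5455],
 [-0.5455, 0.9545]].

Step 4 — quadratic form (x̄ - mu_0)^T · S^{-1} · (x̄ - mu_0):
  S^{-1} · (x̄ - mu_0) = (5.5091, -7.0909),
  (x̄ - mu_0)^T · [...] = (4.25)·(5.5091) + (-5)·(-7.0909) = 58.8682.

Step 5 — scale by n: T² = 4 · 58.8682 = 235.4727.

T² ≈ 235.4727


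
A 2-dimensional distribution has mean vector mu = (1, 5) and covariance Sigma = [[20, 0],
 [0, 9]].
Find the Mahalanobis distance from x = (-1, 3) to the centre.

Step 1 — centre the observation: (x - mu) = (-2, -2).

Step 2 — invert Sigma. det(Sigma) = 20·9 - (0)² = 180.
  Sigma^{-1} = (1/det) · [[d, -b], [-b, a]] = [[0.05, 0],
 [0, 0.1111]].

Step 3 — form the quadratic (x - mu)^T · Sigma^{-1} · (x - mu):
  Sigma^{-1} · (x - mu) = (-0.1, -0.2222).
  (x - mu)^T · [Sigma^{-1} · (x - mu)] = (-2)·(-0.1) + (-2)·(-0.2222) = 0.6444.

Step 4 — take square root: d = √(0.6444) ≈ 0.8028.

d(x, mu) = √(0.6444) ≈ 0.8028


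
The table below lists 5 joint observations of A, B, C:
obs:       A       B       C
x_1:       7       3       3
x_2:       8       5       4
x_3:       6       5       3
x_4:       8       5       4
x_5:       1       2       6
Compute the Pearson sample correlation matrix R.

Step 1 — column means:
  mean(A) = (7 + 8 + 6 + 8 + 1) / 5 = 30/5 = 6
  mean(B) = (3 + 5 + 5 + 5 + 2) / 5 = 20/5 = 4
  mean(C) = (3 + 4 + 3 + 4 + 6) / 5 = 20/5 = 4

Step 2 — sample variances and covariances s[i,j] = (1/(n-1)) · Σ_k (x_{k,i} - mean_i) · (x_{k,j} - mean_j), with n-1 = 4:
  s[A,A] = ((1)·(1) + (2)·(2) + (0)·(0) + (2)·(2) + (-5)·(-5)) / 4 = 34/4 = 8.5
  s[A,B] = ((1)·(-1) + (2)·(1) + (0)·(1) + (2)·(1) + (-5)·(-2)) / 4 = 13/4 = 3.25
  s[A,C] = ((1)·(-1) + (2)·(0) + (0)·(-1) + (2)·(0) + (-5)·(2)) / 4 = -11/4 = -2.75
  s[B,B] = ((-1)·(-1) + (1)·(1) + (1)·(1) + (1)·(1) + (-2)·(-2)) / 4 = 8/4 = 2
  s[B,C] = ((-1)·(-1) + (1)·(0) + (1)·(-1) + (1)·(0) + (-2)·(2)) / 4 = -4/4 = -1
  s[C,C] = ((-1)·(-1) + (0)·(0) + (-1)·(-1) + (0)·(0) + (2)·(2)) / 4 = 6/4 = 1.5
  Sample standard deviations s_i = √(s[i,i]):
  s(A) = √(8.5) = 2.9155
  s(B) = √(2) = 1.4142
  s(C) = √(1.5) = 1.2247

Step 3 — r_{ij} = s_{ij} / (s_i · s_j):
  r[A,A] = 1 (diagonal).
  r[A,B] = 3.25 / (2.9155 · 1.4142) = 3.25 / 4.1231 = 0.7882
  r[A,C] = -2.75 / (2.9155 · 1.2247) = -2.75 / 3.5707 = -0.7702
  r[B,B] = 1 (diagonal).
  r[B,C] = -1 / (1.4142 · 1.2247) = -1 / 1.7321 = -0.5774
  r[C,C] = 1 (diagonal).

R is symmetric with unit diagonal. Assembling:

R = [[1, 0.7882, -0.7702],
 [0.7882, 1, -0.5774],
 [-0.7702, -0.5774, 1]]


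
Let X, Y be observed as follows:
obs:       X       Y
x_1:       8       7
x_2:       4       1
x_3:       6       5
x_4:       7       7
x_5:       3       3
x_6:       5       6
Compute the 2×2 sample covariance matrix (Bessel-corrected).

Step 1 — column means:
  mean(X) = (8 + 4 + 6 + 7 + 3 + 5) / 6 = 33/6 = 5.5
  mean(Y) = (7 + 1 + 5 + 7 + 3 + 6) / 6 = 29/6 = 4.8333

Step 2 — sample covariance S[i,j] = (1/(n-1)) · Σ_k (x_{k,i} - mean_i) · (x_{k,j} - mean_j), with n-1 = 5.
  S[X,X] = ((2.5)·(2.5) + (-1.5)·(-1.5) + (0.5)·(0.5) + (1.5)·(1.5) + (-2.5)·(-2.5) + (-0.5)·(-0.5)) / 5 = 17.5/5 = 3.5
  S[X,Y] = ((2.5)·(2.1667) + (-1.5)·(-3.8333) + (0.5)·(0.1667) + (1.5)·(2.1667) + (-2.5)·(-1.8333) + (-0.5)·(1.1667)) / 5 = 18.5/5 = 3.7
  S[Y,Y] = ((2.1667)·(2.1667) + (-3.8333)·(-3.8333) + (0.1667)·(0.1667) + (2.1667)·(2.1667) + (-1.8333)·(-1.8333) + (1.1667)·(1.1667)) / 5 = 28.8333/5 = 5.7667

S is symmetric (S[j,i] = S[i,j]). Assembling:

S = [[3.5, 3.7],
 [3.7, 5.7667]]


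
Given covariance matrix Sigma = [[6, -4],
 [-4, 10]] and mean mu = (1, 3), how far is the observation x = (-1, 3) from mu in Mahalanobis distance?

Step 1 — centre the observation: (x - mu) = (-2, 0).

Step 2 — invert Sigma. det(Sigma) = 6·10 - (-4)² = 44.
  Sigma^{-1} = (1/det) · [[d, -b], [-b, a]] = [[0.2273, 0.0909],
 [0.0909, 0.1364]].

Step 3 — form the quadratic (x - mu)^T · Sigma^{-1} · (x - mu):
  Sigma^{-1} · (x - mu) = (-0.4545, -0.1818).
  (x - mu)^T · [Sigma^{-1} · (x - mu)] = (-2)·(-0.4545) + (0)·(-0.1818) = 0.9091.

Step 4 — take square root: d = √(0.9091) ≈ 0.9535.

d(x, mu) = √(0.9091) ≈ 0.9535


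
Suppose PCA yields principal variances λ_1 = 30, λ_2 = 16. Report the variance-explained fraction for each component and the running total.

Step 1 — total variance = trace(Sigma) = Σ λ_i = 30 + 16 = 46.

Step 2 — fraction explained by component i = λ_i / Σ λ:
  PC1: 30/46 = 0.6522
  PC2: 16/46 = 0.3478

Step 3 — cumulative fraction after k components = (λ_1 + ... + λ_k) / Σ λ:
  k = 1: 30/46 = 0.6522
  k = 2: (30 + 16)/46 = 46/46 = 1

Summary (fraction, with percent):

explained: PC1 0.6522 (65.22%), PC2 0.3478 (34.78%);  cumulative: 0.6522, 1


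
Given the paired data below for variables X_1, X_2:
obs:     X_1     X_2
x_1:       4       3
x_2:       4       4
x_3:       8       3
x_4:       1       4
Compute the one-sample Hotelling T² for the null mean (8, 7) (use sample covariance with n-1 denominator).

Step 1 — sample mean vector:
  mean(X_1) = (4 + 4 + 8 + 1) / 4 = 17/4 = 4.25
  mean(X_2) = (3 + 4 + 3 + 4) / 4 = 14/4 = 3.5
  x̄ = (4.25, 3.5),  deviation x̄ - mu_0 = (4.25, 3.5) - (8, 7) = (-3.75, -3.5).

Step 2 — sample covariance matrix, S[i,j] = (1/(n-1)) · Σ_k (x_{k,i} - mean_i) · (x_{k,j} - mean_j), divisor n-1 = 3:
  S[X_1,X_1] = ((-0.25)·(-0.25) + (-0.25)·(-0.25) + (3.75)·(3.75) + (-3.25)·(-3.25)) / 3 = 24.75/3 = 8.25
  S[X_1,X_2] = ((-0.25)·(-0.5) + (-0.25)·(0.5) + (3.75)·(-0.5) + (-3.25)·(0.5)) / 3 = -3.5/3 = -1.1667
  S[X_2,X_2] = ((-0.5)·(-0.5) + (0.5)·(0.5) + (-0.5)·(-0.5) + (0.5)·(0.5)) / 3 = 1/3 = 0.3333
  S = [[8.25, -1.1667],
 [-1.1667, 0.3333]].

Step 3 — invert S. det(S) = 8.25·0.3333 - (-1.1667)² = 1.3889.
  S^{-1} = (1/det) · [[d, -b], [-b, a]] = [[0.24, 0.84],
 [0.84, 5.94]].

Step 4 — quadratic form (x̄ - mu_0)^T · S^{-1} · (x̄ - mu_0):
  S^{-1} · (x̄ - mu_0) = (-3.84, -23.94),
  (x̄ - mu_0)^T · [...] = (-3.75)·(-3.84) + (-3.5)·(-23.94) = 98.19.

Step 5 — scale by n: T² = 4 · 98.19 = 392.76.

T² ≈ 392.76


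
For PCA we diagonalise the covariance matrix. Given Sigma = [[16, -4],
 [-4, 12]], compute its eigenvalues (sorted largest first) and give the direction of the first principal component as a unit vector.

Step 1 — characteristic polynomial of 2×2 Sigma:
  det(Sigma - λI) = λ² - trace · λ + det = 0.
  trace = 16 + 12 = 28, det = 16·12 - (-4)² = 176.
Step 2 — discriminant:
  Δ = trace² - 4·det = 784 - 704 = 80.
Step 3 — eigenvalues:
  λ = (trace ± √Δ)/2 = (28 ± 8.9443)/2,
  λ_1 = 18.4721,  λ_2 = 9.5279.

Step 4 — unit eigenvector for λ_1: solve (Sigma - λ_1 I)v = 0. First row:
  (16 - 18.4721)·v_x + (-4)·v_y = 0, i.e. (-2.4721)·v_x + (-4)·v_y = 0,
  so v ∝ (b, λ_1 - a) = (-4, 2.4721); multiply by -1 so the first entry is positive: u = (4, -2.4721).
  ||u|| = √((4)² + (-2.4721)²) = √(22.1115) ≈ 4.7023,
  v_1 = u/||u|| ≈ (0.8507, -0.5257) (||v_1|| = 1).

λ_1 = 18.4721,  λ_2 = 9.5279;  v_1 ≈ (0.8507, -0.5257)


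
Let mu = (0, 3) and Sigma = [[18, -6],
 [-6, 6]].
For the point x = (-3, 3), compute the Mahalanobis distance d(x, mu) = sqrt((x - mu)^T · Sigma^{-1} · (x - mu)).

Step 1 — centre the observation: (x - mu) = (-3, 0).

Step 2 — invert Sigma. det(Sigma) = 18·6 - (-6)² = 72.
  Sigma^{-1} = (1/det) · [[d, -b], [-b, a]] = [[0.0833, 0.0833],
 [0.0833, 0.25]].

Step 3 — form the quadratic (x - mu)^T · Sigma^{-1} · (x - mu):
  Sigma^{-1} · (x - mu) = (-0.25, -0.25).
  (x - mu)^T · [Sigma^{-1} · (x - mu)] = (-3)·(-0.25) + (0)·(-0.25) = 0.75.

Step 4 — take square root: d = √(0.75) ≈ 0.866.

d(x, mu) = √(0.75) ≈ 0.866


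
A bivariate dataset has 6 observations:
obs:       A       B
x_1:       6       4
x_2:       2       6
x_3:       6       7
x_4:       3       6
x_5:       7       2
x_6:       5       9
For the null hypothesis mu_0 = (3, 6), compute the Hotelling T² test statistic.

Step 1 — sample mean vector:
  mean(A) = (6 + 2 + 6 + 3 + 7 + 5) / 6 = 29/6 = 4.8333
  mean(B) = (4 + 6 + 7 + 6 + 2 + 9) / 6 = 34/6 = 5.6667
  x̄ = (4.8333, 5.6667),  deviation x̄ - mu_0 = (4.8333, 5.6667) - (3, 6) = (1.8333, -0.3333).

Step 2 — sample covariance matrix, S[i,j] = (1/(n-1)) · Σ_k (x_{k,i} - mean_i) · (x_{k,j} - mean_j), divisor n-1 = 5:
  S[A,A] = ((1.1667)·(1.1667) + (-2.8333)·(-2.8333) + (1.1667)·(1.1667) + (-1.8333)·(-1.8333) + (2.1667)·(2.1667) + (0.1667)·(0.1667)) / 5 = 18.8333/5 = 3.7667
  S[A,B] = ((1.1667)·(-1.6667) + (-2.8333)·(0.3333) + (1.1667)·(1.3333) + (-1.8333)·(0.3333) + (2.1667)·(-3.6667) + (0.1667)·(3.3333)) / 5 = -9.3333/5 = -1.8667
  S[B,B] = ((-1.6667)·(-1.6667) + (0.3333)·(0.3333) + (1.3333)·(1.3333) + (0.3333)·(0.3333) + (-3.6667)·(-3.6667) + (3.3333)·(3.3333)) / 5 = 29.3333/5 = 5.8667
  S = [[3.7667, -1.8667],
 [-1.8667, 5.8667]].

Step 3 — invert S. det(S) = 3.7667·5.8667 - (-1.8667)² = 18.6133.
  S^{-1} = (1/det) · [[d, -b], [-b, a]] = [[0.3152, 0.1003],
 [0.1003, 0.2024]].

Step 4 — quadratic form (x̄ - mu_0)^T · S^{-1} · (x̄ - mu_0):
  S^{-1} · (x̄ - mu_0) = (0.5444, 0.1164),
  (x̄ - mu_0)^T · [...] = (1.8333)·(0.5444) + (-0.3333)·(0.1164) = 0.9593.

Step 5 — scale by n: T² = 6 · 0.9593 = 5.7557.

T² ≈ 5.7557


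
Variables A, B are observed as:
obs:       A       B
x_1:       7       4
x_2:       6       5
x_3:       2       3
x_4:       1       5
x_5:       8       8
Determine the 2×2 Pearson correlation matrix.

Step 1 — column means:
  mean(A) = (7 + 6 + 2 + 1 + 8) / 5 = 24/5 = 4.8
  mean(B) = (4 + 5 + 3 + 5 + 8) / 5 = 25/5 = 5

Step 2 — sample variances and covariances s[i,j] = (1/(n-1)) · Σ_k (x_{k,i} - mean_i) · (x_{k,j} - mean_j), with n-1 = 4:
  s[A,A] = ((2.2)·(2.2) + (1.2)·(1.2) + (-2.8)·(-2.8) + (-3.8)·(-3.8) + (3.2)·(3.2)) / 4 = 38.8/4 = 9.7
  s[A,B] = ((2.2)·(-1) + (1.2)·(0) + (-2.8)·(-2) + (-3.8)·(0) + (3.2)·(3)) / 4 = 13/4 = 3.25
  s[B,B] = ((-1)·(-1) + (0)·(0) + (-2)·(-2) + (0)·(0) + (3)·(3)) / 4 = 14/4 = 3.5
  Sample standard deviations s_i = √(s[i,i]):
  s(A) = √(9.7) = 3.1145
  s(B) = √(3.5) = 1.8708

Step 3 — r_{ij} = s_{ij} / (s_i · s_j):
  r[A,A] = 1 (diagonal).
  r[A,B] = 3.25 / (3.1145 · 1.8708) = 3.25 / 5.8267 = 0.5578
  r[B,B] = 1 (diagonal).

R is symmetric with unit diagonal. Assembling:

R = [[1, 0.5578],
 [0.5578, 1]]


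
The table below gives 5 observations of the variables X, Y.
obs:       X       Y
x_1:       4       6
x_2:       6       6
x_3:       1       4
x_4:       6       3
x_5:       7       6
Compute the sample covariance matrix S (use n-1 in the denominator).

Step 1 — column means:
  mean(X) = (4 + 6 + 1 + 6 + 7) / 5 = 24/5 = 4.8
  mean(Y) = (6 + 6 + 4 + 3 + 6) / 5 = 25/5 = 5

Step 2 — sample covariance S[i,j] = (1/(n-1)) · Σ_k (x_{k,i} - mean_i) · (x_{k,j} - mean_j), with n-1 = 4.
  S[X,X] = ((-0.8)·(-0.8) + (1.2)·(1.2) + (-3.8)·(-3.8) + (1.2)·(1.2) + (2.2)·(2.2)) / 4 = 22.8/4 = 5.7
  S[X,Y] = ((-0.8)·(1) + (1.2)·(1) + (-3.8)·(-1) + (1.2)·(-2) + (2.2)·(1)) / 4 = 4/4 = 1
  S[Y,Y] = ((1)·(1) + (1)·(1) + (-1)·(-1) + (-2)·(-2) + (1)·(1)) / 4 = 8/4 = 2

S is symmetric (S[j,i] = S[i,j]). Assembling:

S = [[5.7, 1],
 [1, 2]]


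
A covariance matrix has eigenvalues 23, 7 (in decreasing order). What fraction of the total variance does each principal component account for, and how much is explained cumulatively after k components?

Step 1 — total variance = trace(Sigma) = Σ λ_i = 23 + 7 = 30.

Step 2 — fraction explained by component i = λ_i / Σ λ:
  PC1: 23/30 = 0.7667
  PC2: 7/30 = 0.2333

Step 3 — cumulative fraction after k components = (λ_1 + ... + λ_k) / Σ λ:
  k = 1: 23/30 = 0.7667
  k = 2: (23 + 7)/30 = 30/30 = 1

Summary (fraction, with percent):

explained: PC1 0.7667 (76.67%), PC2 0.2333 (23.33%);  cumulative: 0.7667, 1


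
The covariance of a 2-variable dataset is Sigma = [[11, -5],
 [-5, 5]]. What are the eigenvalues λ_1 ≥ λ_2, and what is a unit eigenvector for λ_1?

Step 1 — characteristic polynomial of 2×2 Sigma:
  det(Sigma - λI) = λ² - trace · λ + det = 0.
  trace = 11 + 5 = 16, det = 11·5 - (-5)² = 30.
Step 2 — discriminant:
  Δ = trace² - 4·det = 256 - 120 = 136.
Step 3 — eigenvalues:
  λ = (trace ± √Δ)/2 = (16 ± 11.6619)/2,
  λ_1 = 13.831,  λ_2 = 2.169.

Step 4 — unit eigenvector for λ_1: solve (Sigma - λ_1 I)v = 0. First row:
  (11 - 13.831)·v_x + (-5)·v_y = 0, i.e. (-2.831)·v_x + (-5)·v_y = 0,
  so v ∝ (b, λ_1 - a) = (-5, 2.831); multiply by -1 so the first entry is positive: u = (5, -2.831).
  ||u|| = √((5)² + (-2.831)²) = √(33.0143) ≈ 5.7458,
  v_1 = u/||u|| ≈ (0.8702, -0.4927) (||v_1|| = 1).

λ_1 = 13.831,  λ_2 = 2.169;  v_1 ≈ (0.8702, -0.4927)


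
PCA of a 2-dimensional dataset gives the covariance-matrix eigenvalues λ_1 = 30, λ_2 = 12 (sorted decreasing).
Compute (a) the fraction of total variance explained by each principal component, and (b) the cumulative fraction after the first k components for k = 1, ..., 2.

Step 1 — total variance = trace(Sigma) = Σ λ_i = 30 + 12 = 42.

Step 2 — fraction explained by component i = λ_i / Σ λ:
  PC1: 30/42 = 0.7143
  PC2: 12/42 = 0.2857

Step 3 — cumulative fraction after k components = (λ_1 + ... + λ_k) / Σ λ:
  k = 1: 30/42 = 0.7143
  k = 2: (30 + 12)/42 = 42/42 = 1

Summary (fraction, with percent):

explained: PC1 0.7143 (71.43%), PC2 0.2857 (28.57%);  cumulative: 0.7143, 1


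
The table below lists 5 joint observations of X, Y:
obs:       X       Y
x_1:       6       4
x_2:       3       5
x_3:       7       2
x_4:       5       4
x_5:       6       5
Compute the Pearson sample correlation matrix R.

Step 1 — column means:
  mean(X) = (6 + 3 + 7 + 5 + 6) / 5 = 27/5 = 5.4
  mean(Y) = (4 + 5 + 2 + 4 + 5) / 5 = 20/5 = 4

Step 2 — sample variances and covariances s[i,j] = (1/(n-1)) · Σ_k (x_{k,i} - mean_i) · (x_{k,j} - mean_j), with n-1 = 4:
  s[X,X] = ((0.6)·(0.6) + (-2.4)·(-2.4) + (1.6)·(1.6) + (-0.4)·(-0.4) + (0.6)·(0.6)) / 4 = 9.2/4 = 2.3
  s[X,Y] = ((0.6)·(0) + (-2.4)·(1) + (1.6)·(-2) + (-0.4)·(0) + (0.6)·(1)) / 4 = -5/4 = -1.25
  s[Y,Y] = ((0)·(0) + (1)·(1) + (-2)·(-2) + (0)·(0) + (1)·(1)) / 4 = 6/4 = 1.5
  Sample standard deviations s_i = √(s[i,i]):
  s(X) = √(2.3) = 1.5166
  s(Y) = √(1.5) = 1.2247

Step 3 — r_{ij} = s_{ij} / (s_i · s_j):
  r[X,X] = 1 (diagonal).
  r[X,Y] = -1.25 / (1.5166 · 1.2247) = -1.25 / 1.8574 = -0.673
  r[Y,Y] = 1 (diagonal).

R is symmetric with unit diagonal. Assembling:

R = [[1, -0.673],
 [-0.673, 1]]


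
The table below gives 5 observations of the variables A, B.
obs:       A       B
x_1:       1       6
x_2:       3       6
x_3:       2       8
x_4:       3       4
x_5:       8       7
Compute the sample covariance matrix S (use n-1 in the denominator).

Step 1 — column means:
  mean(A) = (1 + 3 + 2 + 3 + 8) / 5 = 17/5 = 3.4
  mean(B) = (6 + 6 + 8 + 4 + 7) / 5 = 31/5 = 6.2

Step 2 — sample covariance S[i,j] = (1/(n-1)) · Σ_k (x_{k,i} - mean_i) · (x_{k,j} - mean_j), with n-1 = 4.
  S[A,A] = ((-2.4)·(-2.4) + (-0.4)·(-0.4) + (-1.4)·(-1.4) + (-0.4)·(-0.4) + (4.6)·(4.6)) / 4 = 29.2/4 = 7.3
  S[A,B] = ((-2.4)·(-0.2) + (-0.4)·(-0.2) + (-1.4)·(1.8) + (-0.4)·(-2.2) + (4.6)·(0.8)) / 4 = 2.6/4 = 0.65
  S[B,B] = ((-0.2)·(-0.2) + (-0.2)·(-0.2) + (1.8)·(1.8) + (-2.2)·(-2.2) + (0.8)·(0.8)) / 4 = 8.8/4 = 2.2

S is symmetric (S[j,i] = S[i,j]). Assembling:

S = [[7.3, 0.65],
 [0.65, 2.2]]


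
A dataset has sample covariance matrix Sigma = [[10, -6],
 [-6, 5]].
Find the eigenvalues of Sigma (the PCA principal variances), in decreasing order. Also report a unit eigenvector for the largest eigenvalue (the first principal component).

Step 1 — characteristic polynomial of 2×2 Sigma:
  det(Sigma - λI) = λ² - trace · λ + det = 0.
  trace = 10 + 5 = 15, det = 10·5 - (-6)² = 14.
Step 2 — discriminant:
  Δ = trace² - 4·det = 225 - 56 = 169.
Step 3 — eigenvalues:
  λ = (trace ± √Δ)/2 = (15 ± 13)/2,
  λ_1 = 14,  λ_2 = 1.

Step 4 — unit eigenvector for λ_1: solve (Sigma - λ_1 I)v = 0. First row:
  (10 - 14)·v_x + (-6)·v_y = 0, i.e. (-4)·v_x + (-6)·v_y = 0,
  so v ∝ (b, λ_1 - a) = (-6, 4); multiply by -1 so the first entry is positive: u = (6, -4).
  ||u|| = √((6)² + (-4)²) = √(52) ≈ 7.2111,
  v_1 = u/||u|| ≈ (0.8321, -0.5547) (||v_1|| = 1).

λ_1 = 14,  λ_2 = 1;  v_1 ≈ (0.8321, -0.5547)
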